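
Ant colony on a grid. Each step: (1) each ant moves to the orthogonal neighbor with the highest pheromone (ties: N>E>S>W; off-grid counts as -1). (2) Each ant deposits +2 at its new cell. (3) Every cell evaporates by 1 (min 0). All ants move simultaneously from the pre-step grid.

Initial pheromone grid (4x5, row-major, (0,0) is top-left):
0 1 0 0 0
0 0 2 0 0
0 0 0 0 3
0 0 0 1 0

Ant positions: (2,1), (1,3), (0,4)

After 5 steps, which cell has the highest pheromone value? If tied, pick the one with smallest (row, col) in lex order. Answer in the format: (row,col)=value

Step 1: ant0:(2,1)->N->(1,1) | ant1:(1,3)->W->(1,2) | ant2:(0,4)->S->(1,4)
  grid max=3 at (1,2)
Step 2: ant0:(1,1)->E->(1,2) | ant1:(1,2)->W->(1,1) | ant2:(1,4)->S->(2,4)
  grid max=4 at (1,2)
Step 3: ant0:(1,2)->W->(1,1) | ant1:(1,1)->E->(1,2) | ant2:(2,4)->N->(1,4)
  grid max=5 at (1,2)
Step 4: ant0:(1,1)->E->(1,2) | ant1:(1,2)->W->(1,1) | ant2:(1,4)->S->(2,4)
  grid max=6 at (1,2)
Step 5: ant0:(1,2)->W->(1,1) | ant1:(1,1)->E->(1,2) | ant2:(2,4)->N->(1,4)
  grid max=7 at (1,2)
Final grid:
  0 0 0 0 0
  0 5 7 0 1
  0 0 0 0 2
  0 0 0 0 0
Max pheromone 7 at (1,2)

Answer: (1,2)=7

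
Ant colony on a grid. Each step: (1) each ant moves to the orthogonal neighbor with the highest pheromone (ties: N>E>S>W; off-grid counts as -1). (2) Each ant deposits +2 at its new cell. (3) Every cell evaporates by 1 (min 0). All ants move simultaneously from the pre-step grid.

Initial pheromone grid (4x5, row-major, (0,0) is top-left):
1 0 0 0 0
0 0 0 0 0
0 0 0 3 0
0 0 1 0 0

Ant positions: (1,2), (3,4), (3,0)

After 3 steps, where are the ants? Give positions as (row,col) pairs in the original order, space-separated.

Step 1: ant0:(1,2)->N->(0,2) | ant1:(3,4)->N->(2,4) | ant2:(3,0)->N->(2,0)
  grid max=2 at (2,3)
Step 2: ant0:(0,2)->E->(0,3) | ant1:(2,4)->W->(2,3) | ant2:(2,0)->N->(1,0)
  grid max=3 at (2,3)
Step 3: ant0:(0,3)->E->(0,4) | ant1:(2,3)->N->(1,3) | ant2:(1,0)->N->(0,0)
  grid max=2 at (2,3)

(0,4) (1,3) (0,0)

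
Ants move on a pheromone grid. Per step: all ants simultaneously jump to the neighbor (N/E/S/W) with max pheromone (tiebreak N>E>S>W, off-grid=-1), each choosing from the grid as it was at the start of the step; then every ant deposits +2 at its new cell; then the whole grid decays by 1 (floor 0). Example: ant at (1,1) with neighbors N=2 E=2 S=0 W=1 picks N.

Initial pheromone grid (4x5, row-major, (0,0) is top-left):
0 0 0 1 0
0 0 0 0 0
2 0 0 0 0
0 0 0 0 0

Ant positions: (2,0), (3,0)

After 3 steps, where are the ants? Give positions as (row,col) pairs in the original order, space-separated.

Step 1: ant0:(2,0)->N->(1,0) | ant1:(3,0)->N->(2,0)
  grid max=3 at (2,0)
Step 2: ant0:(1,0)->S->(2,0) | ant1:(2,0)->N->(1,0)
  grid max=4 at (2,0)
Step 3: ant0:(2,0)->N->(1,0) | ant1:(1,0)->S->(2,0)
  grid max=5 at (2,0)

(1,0) (2,0)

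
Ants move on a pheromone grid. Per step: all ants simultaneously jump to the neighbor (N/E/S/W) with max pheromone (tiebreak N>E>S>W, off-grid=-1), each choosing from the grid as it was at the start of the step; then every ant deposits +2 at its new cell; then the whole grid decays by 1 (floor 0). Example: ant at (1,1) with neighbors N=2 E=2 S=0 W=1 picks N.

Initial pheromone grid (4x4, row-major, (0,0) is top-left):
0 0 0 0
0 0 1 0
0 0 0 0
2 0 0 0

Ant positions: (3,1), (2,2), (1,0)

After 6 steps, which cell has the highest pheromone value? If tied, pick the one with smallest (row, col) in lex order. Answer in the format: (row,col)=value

Step 1: ant0:(3,1)->W->(3,0) | ant1:(2,2)->N->(1,2) | ant2:(1,0)->N->(0,0)
  grid max=3 at (3,0)
Step 2: ant0:(3,0)->N->(2,0) | ant1:(1,2)->N->(0,2) | ant2:(0,0)->E->(0,1)
  grid max=2 at (3,0)
Step 3: ant0:(2,0)->S->(3,0) | ant1:(0,2)->S->(1,2) | ant2:(0,1)->E->(0,2)
  grid max=3 at (3,0)
Step 4: ant0:(3,0)->N->(2,0) | ant1:(1,2)->N->(0,2) | ant2:(0,2)->S->(1,2)
  grid max=3 at (0,2)
Step 5: ant0:(2,0)->S->(3,0) | ant1:(0,2)->S->(1,2) | ant2:(1,2)->N->(0,2)
  grid max=4 at (0,2)
Step 6: ant0:(3,0)->N->(2,0) | ant1:(1,2)->N->(0,2) | ant2:(0,2)->S->(1,2)
  grid max=5 at (0,2)
Final grid:
  0 0 5 0
  0 0 5 0
  1 0 0 0
  2 0 0 0
Max pheromone 5 at (0,2)

Answer: (0,2)=5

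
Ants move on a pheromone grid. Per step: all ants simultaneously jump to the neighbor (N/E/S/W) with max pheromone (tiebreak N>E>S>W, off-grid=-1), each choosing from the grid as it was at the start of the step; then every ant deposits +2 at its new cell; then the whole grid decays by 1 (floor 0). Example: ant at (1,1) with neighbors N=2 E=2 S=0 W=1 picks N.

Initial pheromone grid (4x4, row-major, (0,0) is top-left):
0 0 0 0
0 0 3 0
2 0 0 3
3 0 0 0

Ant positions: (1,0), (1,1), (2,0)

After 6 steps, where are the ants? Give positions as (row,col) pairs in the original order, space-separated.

Step 1: ant0:(1,0)->S->(2,0) | ant1:(1,1)->E->(1,2) | ant2:(2,0)->S->(3,0)
  grid max=4 at (1,2)
Step 2: ant0:(2,0)->S->(3,0) | ant1:(1,2)->N->(0,2) | ant2:(3,0)->N->(2,0)
  grid max=5 at (3,0)
Step 3: ant0:(3,0)->N->(2,0) | ant1:(0,2)->S->(1,2) | ant2:(2,0)->S->(3,0)
  grid max=6 at (3,0)
Step 4: ant0:(2,0)->S->(3,0) | ant1:(1,2)->N->(0,2) | ant2:(3,0)->N->(2,0)
  grid max=7 at (3,0)
Step 5: ant0:(3,0)->N->(2,0) | ant1:(0,2)->S->(1,2) | ant2:(2,0)->S->(3,0)
  grid max=8 at (3,0)
Step 6: ant0:(2,0)->S->(3,0) | ant1:(1,2)->N->(0,2) | ant2:(3,0)->N->(2,0)
  grid max=9 at (3,0)

(3,0) (0,2) (2,0)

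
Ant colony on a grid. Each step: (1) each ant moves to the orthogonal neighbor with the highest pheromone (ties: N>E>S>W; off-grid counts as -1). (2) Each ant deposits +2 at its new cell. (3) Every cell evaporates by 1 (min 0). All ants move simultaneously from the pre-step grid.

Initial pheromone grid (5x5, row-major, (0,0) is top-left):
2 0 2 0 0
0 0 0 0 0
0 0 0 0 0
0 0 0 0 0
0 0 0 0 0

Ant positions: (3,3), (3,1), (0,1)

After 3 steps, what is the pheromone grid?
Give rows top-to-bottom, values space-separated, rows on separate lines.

After step 1: ants at (2,3),(2,1),(0,2)
  1 0 3 0 0
  0 0 0 0 0
  0 1 0 1 0
  0 0 0 0 0
  0 0 0 0 0
After step 2: ants at (1,3),(1,1),(0,3)
  0 0 2 1 0
  0 1 0 1 0
  0 0 0 0 0
  0 0 0 0 0
  0 0 0 0 0
After step 3: ants at (0,3),(0,1),(0,2)
  0 1 3 2 0
  0 0 0 0 0
  0 0 0 0 0
  0 0 0 0 0
  0 0 0 0 0

0 1 3 2 0
0 0 0 0 0
0 0 0 0 0
0 0 0 0 0
0 0 0 0 0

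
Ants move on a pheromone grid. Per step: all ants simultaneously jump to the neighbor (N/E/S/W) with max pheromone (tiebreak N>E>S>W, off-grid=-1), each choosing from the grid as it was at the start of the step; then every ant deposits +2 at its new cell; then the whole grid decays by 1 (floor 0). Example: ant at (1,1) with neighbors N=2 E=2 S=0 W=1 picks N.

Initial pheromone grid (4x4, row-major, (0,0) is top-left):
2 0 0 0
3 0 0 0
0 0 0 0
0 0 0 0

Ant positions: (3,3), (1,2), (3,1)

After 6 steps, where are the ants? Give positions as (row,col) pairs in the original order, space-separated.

Step 1: ant0:(3,3)->N->(2,3) | ant1:(1,2)->N->(0,2) | ant2:(3,1)->N->(2,1)
  grid max=2 at (1,0)
Step 2: ant0:(2,3)->N->(1,3) | ant1:(0,2)->E->(0,3) | ant2:(2,1)->N->(1,1)
  grid max=1 at (0,3)
Step 3: ant0:(1,3)->N->(0,3) | ant1:(0,3)->S->(1,3) | ant2:(1,1)->W->(1,0)
  grid max=2 at (0,3)
Step 4: ant0:(0,3)->S->(1,3) | ant1:(1,3)->N->(0,3) | ant2:(1,0)->N->(0,0)
  grid max=3 at (0,3)
Step 5: ant0:(1,3)->N->(0,3) | ant1:(0,3)->S->(1,3) | ant2:(0,0)->S->(1,0)
  grid max=4 at (0,3)
Step 6: ant0:(0,3)->S->(1,3) | ant1:(1,3)->N->(0,3) | ant2:(1,0)->N->(0,0)
  grid max=5 at (0,3)

(1,3) (0,3) (0,0)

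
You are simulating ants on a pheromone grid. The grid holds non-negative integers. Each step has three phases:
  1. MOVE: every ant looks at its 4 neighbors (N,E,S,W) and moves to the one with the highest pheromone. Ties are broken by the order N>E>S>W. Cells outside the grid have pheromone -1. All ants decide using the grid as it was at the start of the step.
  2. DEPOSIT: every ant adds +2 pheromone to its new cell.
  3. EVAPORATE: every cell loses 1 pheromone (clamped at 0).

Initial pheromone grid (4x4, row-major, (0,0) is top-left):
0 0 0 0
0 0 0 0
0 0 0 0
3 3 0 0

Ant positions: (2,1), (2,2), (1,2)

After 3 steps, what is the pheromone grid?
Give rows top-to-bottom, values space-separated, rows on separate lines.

After step 1: ants at (3,1),(1,2),(0,2)
  0 0 1 0
  0 0 1 0
  0 0 0 0
  2 4 0 0
After step 2: ants at (3,0),(0,2),(1,2)
  0 0 2 0
  0 0 2 0
  0 0 0 0
  3 3 0 0
After step 3: ants at (3,1),(1,2),(0,2)
  0 0 3 0
  0 0 3 0
  0 0 0 0
  2 4 0 0

0 0 3 0
0 0 3 0
0 0 0 0
2 4 0 0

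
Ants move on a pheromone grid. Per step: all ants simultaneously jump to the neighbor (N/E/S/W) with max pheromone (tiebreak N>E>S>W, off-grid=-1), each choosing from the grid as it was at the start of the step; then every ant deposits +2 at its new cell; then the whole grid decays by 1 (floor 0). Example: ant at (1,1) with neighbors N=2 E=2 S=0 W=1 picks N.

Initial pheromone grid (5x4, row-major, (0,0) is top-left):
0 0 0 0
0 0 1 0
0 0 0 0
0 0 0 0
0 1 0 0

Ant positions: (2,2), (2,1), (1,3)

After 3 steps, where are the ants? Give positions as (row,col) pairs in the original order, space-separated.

Step 1: ant0:(2,2)->N->(1,2) | ant1:(2,1)->N->(1,1) | ant2:(1,3)->W->(1,2)
  grid max=4 at (1,2)
Step 2: ant0:(1,2)->W->(1,1) | ant1:(1,1)->E->(1,2) | ant2:(1,2)->W->(1,1)
  grid max=5 at (1,2)
Step 3: ant0:(1,1)->E->(1,2) | ant1:(1,2)->W->(1,1) | ant2:(1,1)->E->(1,2)
  grid max=8 at (1,2)

(1,2) (1,1) (1,2)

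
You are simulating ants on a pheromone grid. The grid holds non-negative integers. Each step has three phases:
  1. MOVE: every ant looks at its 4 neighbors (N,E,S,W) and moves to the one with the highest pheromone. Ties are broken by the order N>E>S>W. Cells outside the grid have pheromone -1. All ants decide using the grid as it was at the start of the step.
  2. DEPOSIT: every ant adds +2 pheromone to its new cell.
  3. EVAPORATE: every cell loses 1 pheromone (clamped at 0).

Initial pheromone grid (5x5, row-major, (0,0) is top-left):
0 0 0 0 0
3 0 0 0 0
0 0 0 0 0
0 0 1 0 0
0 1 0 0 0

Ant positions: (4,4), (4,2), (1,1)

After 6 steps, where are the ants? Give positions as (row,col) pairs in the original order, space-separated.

Step 1: ant0:(4,4)->N->(3,4) | ant1:(4,2)->N->(3,2) | ant2:(1,1)->W->(1,0)
  grid max=4 at (1,0)
Step 2: ant0:(3,4)->N->(2,4) | ant1:(3,2)->N->(2,2) | ant2:(1,0)->N->(0,0)
  grid max=3 at (1,0)
Step 3: ant0:(2,4)->N->(1,4) | ant1:(2,2)->S->(3,2) | ant2:(0,0)->S->(1,0)
  grid max=4 at (1,0)
Step 4: ant0:(1,4)->N->(0,4) | ant1:(3,2)->N->(2,2) | ant2:(1,0)->N->(0,0)
  grid max=3 at (1,0)
Step 5: ant0:(0,4)->S->(1,4) | ant1:(2,2)->S->(3,2) | ant2:(0,0)->S->(1,0)
  grid max=4 at (1,0)
Step 6: ant0:(1,4)->N->(0,4) | ant1:(3,2)->N->(2,2) | ant2:(1,0)->N->(0,0)
  grid max=3 at (1,0)

(0,4) (2,2) (0,0)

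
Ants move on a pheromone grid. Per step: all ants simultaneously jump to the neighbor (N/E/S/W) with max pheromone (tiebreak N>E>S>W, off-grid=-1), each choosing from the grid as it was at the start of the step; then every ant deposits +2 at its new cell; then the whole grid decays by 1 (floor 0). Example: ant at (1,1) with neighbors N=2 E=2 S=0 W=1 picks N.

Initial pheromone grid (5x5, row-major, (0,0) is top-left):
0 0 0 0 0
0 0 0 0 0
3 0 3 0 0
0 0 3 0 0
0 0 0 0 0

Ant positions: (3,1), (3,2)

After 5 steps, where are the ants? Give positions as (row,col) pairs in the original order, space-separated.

Step 1: ant0:(3,1)->E->(3,2) | ant1:(3,2)->N->(2,2)
  grid max=4 at (2,2)
Step 2: ant0:(3,2)->N->(2,2) | ant1:(2,2)->S->(3,2)
  grid max=5 at (2,2)
Step 3: ant0:(2,2)->S->(3,2) | ant1:(3,2)->N->(2,2)
  grid max=6 at (2,2)
Step 4: ant0:(3,2)->N->(2,2) | ant1:(2,2)->S->(3,2)
  grid max=7 at (2,2)
Step 5: ant0:(2,2)->S->(3,2) | ant1:(3,2)->N->(2,2)
  grid max=8 at (2,2)

(3,2) (2,2)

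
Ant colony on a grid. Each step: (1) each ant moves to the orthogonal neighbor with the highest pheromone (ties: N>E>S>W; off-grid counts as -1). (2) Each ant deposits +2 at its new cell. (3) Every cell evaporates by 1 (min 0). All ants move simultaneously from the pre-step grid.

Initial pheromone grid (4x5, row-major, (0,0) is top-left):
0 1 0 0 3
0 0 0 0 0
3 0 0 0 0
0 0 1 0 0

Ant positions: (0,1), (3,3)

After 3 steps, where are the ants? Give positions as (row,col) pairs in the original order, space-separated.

Step 1: ant0:(0,1)->E->(0,2) | ant1:(3,3)->W->(3,2)
  grid max=2 at (0,4)
Step 2: ant0:(0,2)->E->(0,3) | ant1:(3,2)->N->(2,2)
  grid max=1 at (0,3)
Step 3: ant0:(0,3)->E->(0,4) | ant1:(2,2)->S->(3,2)
  grid max=2 at (0,4)

(0,4) (3,2)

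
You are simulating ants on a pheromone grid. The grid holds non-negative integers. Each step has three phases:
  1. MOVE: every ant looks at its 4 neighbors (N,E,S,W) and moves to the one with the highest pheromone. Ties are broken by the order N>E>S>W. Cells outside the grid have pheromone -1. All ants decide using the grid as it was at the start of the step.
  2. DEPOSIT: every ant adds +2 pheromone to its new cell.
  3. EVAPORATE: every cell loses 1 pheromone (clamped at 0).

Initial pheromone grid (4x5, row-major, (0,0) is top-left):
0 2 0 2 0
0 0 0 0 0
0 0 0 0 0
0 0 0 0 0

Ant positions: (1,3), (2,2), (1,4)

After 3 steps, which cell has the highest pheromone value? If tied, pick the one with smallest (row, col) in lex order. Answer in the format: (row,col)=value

Step 1: ant0:(1,3)->N->(0,3) | ant1:(2,2)->N->(1,2) | ant2:(1,4)->N->(0,4)
  grid max=3 at (0,3)
Step 2: ant0:(0,3)->E->(0,4) | ant1:(1,2)->N->(0,2) | ant2:(0,4)->W->(0,3)
  grid max=4 at (0,3)
Step 3: ant0:(0,4)->W->(0,3) | ant1:(0,2)->E->(0,3) | ant2:(0,3)->E->(0,4)
  grid max=7 at (0,3)
Final grid:
  0 0 0 7 3
  0 0 0 0 0
  0 0 0 0 0
  0 0 0 0 0
Max pheromone 7 at (0,3)

Answer: (0,3)=7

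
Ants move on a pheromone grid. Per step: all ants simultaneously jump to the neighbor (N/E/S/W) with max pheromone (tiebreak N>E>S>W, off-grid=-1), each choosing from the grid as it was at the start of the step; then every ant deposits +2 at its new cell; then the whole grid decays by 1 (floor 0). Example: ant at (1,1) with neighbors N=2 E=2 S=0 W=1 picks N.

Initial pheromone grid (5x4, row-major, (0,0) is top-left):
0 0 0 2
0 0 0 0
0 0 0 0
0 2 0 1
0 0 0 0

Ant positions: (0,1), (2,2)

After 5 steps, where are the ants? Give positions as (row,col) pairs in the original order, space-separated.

Step 1: ant0:(0,1)->E->(0,2) | ant1:(2,2)->N->(1,2)
  grid max=1 at (0,2)
Step 2: ant0:(0,2)->E->(0,3) | ant1:(1,2)->N->(0,2)
  grid max=2 at (0,2)
Step 3: ant0:(0,3)->W->(0,2) | ant1:(0,2)->E->(0,3)
  grid max=3 at (0,2)
Step 4: ant0:(0,2)->E->(0,3) | ant1:(0,3)->W->(0,2)
  grid max=4 at (0,2)
Step 5: ant0:(0,3)->W->(0,2) | ant1:(0,2)->E->(0,3)
  grid max=5 at (0,2)

(0,2) (0,3)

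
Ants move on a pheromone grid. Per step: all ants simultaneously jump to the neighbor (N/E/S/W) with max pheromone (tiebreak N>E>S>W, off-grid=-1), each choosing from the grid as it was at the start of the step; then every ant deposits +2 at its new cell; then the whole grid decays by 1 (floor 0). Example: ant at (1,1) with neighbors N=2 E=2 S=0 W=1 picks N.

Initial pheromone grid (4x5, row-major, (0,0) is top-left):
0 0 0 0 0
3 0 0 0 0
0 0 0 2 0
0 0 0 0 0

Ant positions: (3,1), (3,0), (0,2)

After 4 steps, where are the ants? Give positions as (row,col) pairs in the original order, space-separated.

Step 1: ant0:(3,1)->N->(2,1) | ant1:(3,0)->N->(2,0) | ant2:(0,2)->E->(0,3)
  grid max=2 at (1,0)
Step 2: ant0:(2,1)->W->(2,0) | ant1:(2,0)->N->(1,0) | ant2:(0,3)->E->(0,4)
  grid max=3 at (1,0)
Step 3: ant0:(2,0)->N->(1,0) | ant1:(1,0)->S->(2,0) | ant2:(0,4)->S->(1,4)
  grid max=4 at (1,0)
Step 4: ant0:(1,0)->S->(2,0) | ant1:(2,0)->N->(1,0) | ant2:(1,4)->N->(0,4)
  grid max=5 at (1,0)

(2,0) (1,0) (0,4)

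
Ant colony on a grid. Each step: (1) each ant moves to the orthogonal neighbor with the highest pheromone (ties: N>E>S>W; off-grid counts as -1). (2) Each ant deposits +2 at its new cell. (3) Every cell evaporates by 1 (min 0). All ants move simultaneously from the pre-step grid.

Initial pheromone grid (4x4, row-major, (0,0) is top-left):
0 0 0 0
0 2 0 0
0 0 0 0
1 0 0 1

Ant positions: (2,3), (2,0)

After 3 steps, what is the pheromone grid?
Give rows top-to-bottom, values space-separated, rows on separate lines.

After step 1: ants at (3,3),(3,0)
  0 0 0 0
  0 1 0 0
  0 0 0 0
  2 0 0 2
After step 2: ants at (2,3),(2,0)
  0 0 0 0
  0 0 0 0
  1 0 0 1
  1 0 0 1
After step 3: ants at (3,3),(3,0)
  0 0 0 0
  0 0 0 0
  0 0 0 0
  2 0 0 2

0 0 0 0
0 0 0 0
0 0 0 0
2 0 0 2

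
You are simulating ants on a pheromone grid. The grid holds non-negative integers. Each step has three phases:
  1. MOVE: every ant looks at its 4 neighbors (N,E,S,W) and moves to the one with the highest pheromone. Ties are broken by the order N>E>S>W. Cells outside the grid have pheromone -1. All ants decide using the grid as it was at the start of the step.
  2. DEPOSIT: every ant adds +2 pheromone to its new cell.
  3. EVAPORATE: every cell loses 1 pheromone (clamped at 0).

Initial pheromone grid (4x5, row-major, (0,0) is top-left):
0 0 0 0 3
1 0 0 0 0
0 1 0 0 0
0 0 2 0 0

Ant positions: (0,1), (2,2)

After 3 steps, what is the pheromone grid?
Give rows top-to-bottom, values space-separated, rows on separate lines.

After step 1: ants at (0,2),(3,2)
  0 0 1 0 2
  0 0 0 0 0
  0 0 0 0 0
  0 0 3 0 0
After step 2: ants at (0,3),(2,2)
  0 0 0 1 1
  0 0 0 0 0
  0 0 1 0 0
  0 0 2 0 0
After step 3: ants at (0,4),(3,2)
  0 0 0 0 2
  0 0 0 0 0
  0 0 0 0 0
  0 0 3 0 0

0 0 0 0 2
0 0 0 0 0
0 0 0 0 0
0 0 3 0 0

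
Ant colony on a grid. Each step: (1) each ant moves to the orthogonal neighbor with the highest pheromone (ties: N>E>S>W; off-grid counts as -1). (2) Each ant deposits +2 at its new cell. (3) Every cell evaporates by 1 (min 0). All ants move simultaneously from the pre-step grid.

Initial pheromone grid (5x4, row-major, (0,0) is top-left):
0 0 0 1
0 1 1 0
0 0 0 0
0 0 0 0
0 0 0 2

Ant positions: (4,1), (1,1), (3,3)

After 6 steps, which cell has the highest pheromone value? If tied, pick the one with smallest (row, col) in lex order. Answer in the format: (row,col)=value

Step 1: ant0:(4,1)->N->(3,1) | ant1:(1,1)->E->(1,2) | ant2:(3,3)->S->(4,3)
  grid max=3 at (4,3)
Step 2: ant0:(3,1)->N->(2,1) | ant1:(1,2)->N->(0,2) | ant2:(4,3)->N->(3,3)
  grid max=2 at (4,3)
Step 3: ant0:(2,1)->N->(1,1) | ant1:(0,2)->S->(1,2) | ant2:(3,3)->S->(4,3)
  grid max=3 at (4,3)
Step 4: ant0:(1,1)->E->(1,2) | ant1:(1,2)->W->(1,1) | ant2:(4,3)->N->(3,3)
  grid max=3 at (1,2)
Step 5: ant0:(1,2)->W->(1,1) | ant1:(1,1)->E->(1,2) | ant2:(3,3)->S->(4,3)
  grid max=4 at (1,2)
Step 6: ant0:(1,1)->E->(1,2) | ant1:(1,2)->W->(1,1) | ant2:(4,3)->N->(3,3)
  grid max=5 at (1,2)
Final grid:
  0 0 0 0
  0 4 5 0
  0 0 0 0
  0 0 0 1
  0 0 0 2
Max pheromone 5 at (1,2)

Answer: (1,2)=5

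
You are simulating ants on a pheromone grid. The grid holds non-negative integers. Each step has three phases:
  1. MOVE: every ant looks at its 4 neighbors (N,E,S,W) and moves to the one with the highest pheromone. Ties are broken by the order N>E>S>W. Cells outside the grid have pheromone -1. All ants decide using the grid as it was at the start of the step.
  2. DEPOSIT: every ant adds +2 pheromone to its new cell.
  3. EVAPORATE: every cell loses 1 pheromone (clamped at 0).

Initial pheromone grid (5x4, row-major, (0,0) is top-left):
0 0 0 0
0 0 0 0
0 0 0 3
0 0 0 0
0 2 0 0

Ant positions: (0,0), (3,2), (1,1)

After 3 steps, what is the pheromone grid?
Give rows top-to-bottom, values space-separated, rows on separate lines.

After step 1: ants at (0,1),(2,2),(0,1)
  0 3 0 0
  0 0 0 0
  0 0 1 2
  0 0 0 0
  0 1 0 0
After step 2: ants at (0,2),(2,3),(0,2)
  0 2 3 0
  0 0 0 0
  0 0 0 3
  0 0 0 0
  0 0 0 0
After step 3: ants at (0,1),(1,3),(0,1)
  0 5 2 0
  0 0 0 1
  0 0 0 2
  0 0 0 0
  0 0 0 0

0 5 2 0
0 0 0 1
0 0 0 2
0 0 0 0
0 0 0 0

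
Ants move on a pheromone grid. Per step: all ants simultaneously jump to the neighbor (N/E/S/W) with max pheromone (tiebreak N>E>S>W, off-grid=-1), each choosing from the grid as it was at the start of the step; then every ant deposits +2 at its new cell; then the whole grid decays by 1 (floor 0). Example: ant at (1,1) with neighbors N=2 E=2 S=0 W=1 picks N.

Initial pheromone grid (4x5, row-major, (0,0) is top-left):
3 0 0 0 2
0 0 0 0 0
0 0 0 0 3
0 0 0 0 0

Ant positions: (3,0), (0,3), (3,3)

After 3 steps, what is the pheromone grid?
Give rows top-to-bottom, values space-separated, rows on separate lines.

After step 1: ants at (2,0),(0,4),(2,3)
  2 0 0 0 3
  0 0 0 0 0
  1 0 0 1 2
  0 0 0 0 0
After step 2: ants at (1,0),(1,4),(2,4)
  1 0 0 0 2
  1 0 0 0 1
  0 0 0 0 3
  0 0 0 0 0
After step 3: ants at (0,0),(2,4),(1,4)
  2 0 0 0 1
  0 0 0 0 2
  0 0 0 0 4
  0 0 0 0 0

2 0 0 0 1
0 0 0 0 2
0 0 0 0 4
0 0 0 0 0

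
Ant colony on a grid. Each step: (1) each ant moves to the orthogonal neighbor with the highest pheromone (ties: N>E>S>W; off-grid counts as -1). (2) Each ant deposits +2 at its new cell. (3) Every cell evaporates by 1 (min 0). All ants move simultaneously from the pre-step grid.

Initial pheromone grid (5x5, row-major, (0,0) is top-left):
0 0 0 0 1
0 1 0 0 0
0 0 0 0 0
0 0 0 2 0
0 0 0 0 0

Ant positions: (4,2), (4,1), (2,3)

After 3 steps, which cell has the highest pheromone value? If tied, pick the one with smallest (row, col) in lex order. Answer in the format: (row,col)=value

Step 1: ant0:(4,2)->N->(3,2) | ant1:(4,1)->N->(3,1) | ant2:(2,3)->S->(3,3)
  grid max=3 at (3,3)
Step 2: ant0:(3,2)->E->(3,3) | ant1:(3,1)->E->(3,2) | ant2:(3,3)->W->(3,2)
  grid max=4 at (3,2)
Step 3: ant0:(3,3)->W->(3,2) | ant1:(3,2)->E->(3,3) | ant2:(3,2)->E->(3,3)
  grid max=7 at (3,3)
Final grid:
  0 0 0 0 0
  0 0 0 0 0
  0 0 0 0 0
  0 0 5 7 0
  0 0 0 0 0
Max pheromone 7 at (3,3)

Answer: (3,3)=7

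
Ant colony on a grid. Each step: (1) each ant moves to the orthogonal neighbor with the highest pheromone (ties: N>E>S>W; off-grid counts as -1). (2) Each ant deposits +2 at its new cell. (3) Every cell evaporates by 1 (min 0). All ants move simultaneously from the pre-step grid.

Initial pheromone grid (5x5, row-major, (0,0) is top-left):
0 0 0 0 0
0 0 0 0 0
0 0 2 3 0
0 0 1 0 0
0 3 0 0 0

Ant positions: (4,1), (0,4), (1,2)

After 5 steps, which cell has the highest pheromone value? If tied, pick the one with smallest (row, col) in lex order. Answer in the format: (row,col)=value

Step 1: ant0:(4,1)->N->(3,1) | ant1:(0,4)->S->(1,4) | ant2:(1,2)->S->(2,2)
  grid max=3 at (2,2)
Step 2: ant0:(3,1)->S->(4,1) | ant1:(1,4)->N->(0,4) | ant2:(2,2)->E->(2,3)
  grid max=3 at (2,3)
Step 3: ant0:(4,1)->N->(3,1) | ant1:(0,4)->S->(1,4) | ant2:(2,3)->W->(2,2)
  grid max=3 at (2,2)
Step 4: ant0:(3,1)->S->(4,1) | ant1:(1,4)->N->(0,4) | ant2:(2,2)->E->(2,3)
  grid max=3 at (2,3)
Step 5: ant0:(4,1)->N->(3,1) | ant1:(0,4)->S->(1,4) | ant2:(2,3)->W->(2,2)
  grid max=3 at (2,2)
Final grid:
  0 0 0 0 0
  0 0 0 0 1
  0 0 3 2 0
  0 1 0 0 0
  0 2 0 0 0
Max pheromone 3 at (2,2)

Answer: (2,2)=3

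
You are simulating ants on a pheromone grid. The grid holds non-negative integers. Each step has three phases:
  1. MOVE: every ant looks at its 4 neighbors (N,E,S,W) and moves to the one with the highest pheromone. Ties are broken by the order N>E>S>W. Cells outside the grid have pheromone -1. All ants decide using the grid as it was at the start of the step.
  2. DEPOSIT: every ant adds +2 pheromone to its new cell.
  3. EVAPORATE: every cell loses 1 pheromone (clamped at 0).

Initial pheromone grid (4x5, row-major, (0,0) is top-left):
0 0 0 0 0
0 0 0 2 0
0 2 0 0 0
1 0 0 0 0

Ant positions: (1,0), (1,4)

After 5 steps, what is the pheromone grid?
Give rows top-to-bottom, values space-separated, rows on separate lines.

After step 1: ants at (0,0),(1,3)
  1 0 0 0 0
  0 0 0 3 0
  0 1 0 0 0
  0 0 0 0 0
After step 2: ants at (0,1),(0,3)
  0 1 0 1 0
  0 0 0 2 0
  0 0 0 0 0
  0 0 0 0 0
After step 3: ants at (0,2),(1,3)
  0 0 1 0 0
  0 0 0 3 0
  0 0 0 0 0
  0 0 0 0 0
After step 4: ants at (0,3),(0,3)
  0 0 0 3 0
  0 0 0 2 0
  0 0 0 0 0
  0 0 0 0 0
After step 5: ants at (1,3),(1,3)
  0 0 0 2 0
  0 0 0 5 0
  0 0 0 0 0
  0 0 0 0 0

0 0 0 2 0
0 0 0 5 0
0 0 0 0 0
0 0 0 0 0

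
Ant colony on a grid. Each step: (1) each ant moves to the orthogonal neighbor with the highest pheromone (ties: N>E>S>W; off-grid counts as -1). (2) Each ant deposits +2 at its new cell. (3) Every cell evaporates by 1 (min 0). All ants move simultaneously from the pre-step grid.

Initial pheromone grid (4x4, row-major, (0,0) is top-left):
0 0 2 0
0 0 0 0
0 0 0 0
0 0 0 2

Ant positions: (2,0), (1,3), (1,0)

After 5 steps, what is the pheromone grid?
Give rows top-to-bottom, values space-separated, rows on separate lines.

After step 1: ants at (1,0),(0,3),(0,0)
  1 0 1 1
  1 0 0 0
  0 0 0 0
  0 0 0 1
After step 2: ants at (0,0),(0,2),(1,0)
  2 0 2 0
  2 0 0 0
  0 0 0 0
  0 0 0 0
After step 3: ants at (1,0),(0,3),(0,0)
  3 0 1 1
  3 0 0 0
  0 0 0 0
  0 0 0 0
After step 4: ants at (0,0),(0,2),(1,0)
  4 0 2 0
  4 0 0 0
  0 0 0 0
  0 0 0 0
After step 5: ants at (1,0),(0,3),(0,0)
  5 0 1 1
  5 0 0 0
  0 0 0 0
  0 0 0 0

5 0 1 1
5 0 0 0
0 0 0 0
0 0 0 0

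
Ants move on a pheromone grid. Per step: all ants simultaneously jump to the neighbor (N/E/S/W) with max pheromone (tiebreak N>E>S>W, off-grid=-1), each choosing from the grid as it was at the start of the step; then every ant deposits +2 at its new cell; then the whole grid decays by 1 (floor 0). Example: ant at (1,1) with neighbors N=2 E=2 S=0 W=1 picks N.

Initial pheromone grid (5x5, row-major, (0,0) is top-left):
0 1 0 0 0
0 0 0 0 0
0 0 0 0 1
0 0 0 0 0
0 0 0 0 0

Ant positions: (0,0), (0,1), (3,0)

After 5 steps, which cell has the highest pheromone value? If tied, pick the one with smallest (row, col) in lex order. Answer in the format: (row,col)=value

Step 1: ant0:(0,0)->E->(0,1) | ant1:(0,1)->E->(0,2) | ant2:(3,0)->N->(2,0)
  grid max=2 at (0,1)
Step 2: ant0:(0,1)->E->(0,2) | ant1:(0,2)->W->(0,1) | ant2:(2,0)->N->(1,0)
  grid max=3 at (0,1)
Step 3: ant0:(0,2)->W->(0,1) | ant1:(0,1)->E->(0,2) | ant2:(1,0)->N->(0,0)
  grid max=4 at (0,1)
Step 4: ant0:(0,1)->E->(0,2) | ant1:(0,2)->W->(0,1) | ant2:(0,0)->E->(0,1)
  grid max=7 at (0,1)
Step 5: ant0:(0,2)->W->(0,1) | ant1:(0,1)->E->(0,2) | ant2:(0,1)->E->(0,2)
  grid max=8 at (0,1)
Final grid:
  0 8 7 0 0
  0 0 0 0 0
  0 0 0 0 0
  0 0 0 0 0
  0 0 0 0 0
Max pheromone 8 at (0,1)

Answer: (0,1)=8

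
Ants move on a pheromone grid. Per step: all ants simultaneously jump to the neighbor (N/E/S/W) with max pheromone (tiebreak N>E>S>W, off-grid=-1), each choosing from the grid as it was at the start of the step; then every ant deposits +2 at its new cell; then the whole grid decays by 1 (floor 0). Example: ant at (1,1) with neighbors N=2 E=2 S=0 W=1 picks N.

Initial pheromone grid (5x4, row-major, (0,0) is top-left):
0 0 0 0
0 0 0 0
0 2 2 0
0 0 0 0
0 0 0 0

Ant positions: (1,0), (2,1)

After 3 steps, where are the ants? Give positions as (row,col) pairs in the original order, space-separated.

Step 1: ant0:(1,0)->N->(0,0) | ant1:(2,1)->E->(2,2)
  grid max=3 at (2,2)
Step 2: ant0:(0,0)->E->(0,1) | ant1:(2,2)->W->(2,1)
  grid max=2 at (2,1)
Step 3: ant0:(0,1)->E->(0,2) | ant1:(2,1)->E->(2,2)
  grid max=3 at (2,2)

(0,2) (2,2)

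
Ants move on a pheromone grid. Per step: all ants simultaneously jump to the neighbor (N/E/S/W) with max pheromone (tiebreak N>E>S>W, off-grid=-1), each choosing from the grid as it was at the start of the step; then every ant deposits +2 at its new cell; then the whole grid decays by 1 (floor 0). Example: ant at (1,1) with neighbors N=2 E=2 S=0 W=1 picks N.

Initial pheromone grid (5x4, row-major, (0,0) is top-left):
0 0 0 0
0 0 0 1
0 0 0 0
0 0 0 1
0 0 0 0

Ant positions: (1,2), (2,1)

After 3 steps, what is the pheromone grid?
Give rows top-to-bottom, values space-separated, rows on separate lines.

After step 1: ants at (1,3),(1,1)
  0 0 0 0
  0 1 0 2
  0 0 0 0
  0 0 0 0
  0 0 0 0
After step 2: ants at (0,3),(0,1)
  0 1 0 1
  0 0 0 1
  0 0 0 0
  0 0 0 0
  0 0 0 0
After step 3: ants at (1,3),(0,2)
  0 0 1 0
  0 0 0 2
  0 0 0 0
  0 0 0 0
  0 0 0 0

0 0 1 0
0 0 0 2
0 0 0 0
0 0 0 0
0 0 0 0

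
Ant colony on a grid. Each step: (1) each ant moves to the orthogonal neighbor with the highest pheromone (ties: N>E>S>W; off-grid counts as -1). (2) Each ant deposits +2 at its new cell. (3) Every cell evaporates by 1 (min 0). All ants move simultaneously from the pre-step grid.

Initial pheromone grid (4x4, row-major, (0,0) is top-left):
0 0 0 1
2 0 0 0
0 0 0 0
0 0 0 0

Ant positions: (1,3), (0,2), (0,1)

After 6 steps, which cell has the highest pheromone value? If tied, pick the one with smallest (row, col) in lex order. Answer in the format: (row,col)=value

Answer: (0,3)=13

Derivation:
Step 1: ant0:(1,3)->N->(0,3) | ant1:(0,2)->E->(0,3) | ant2:(0,1)->E->(0,2)
  grid max=4 at (0,3)
Step 2: ant0:(0,3)->W->(0,2) | ant1:(0,3)->W->(0,2) | ant2:(0,2)->E->(0,3)
  grid max=5 at (0,3)
Step 3: ant0:(0,2)->E->(0,3) | ant1:(0,2)->E->(0,3) | ant2:(0,3)->W->(0,2)
  grid max=8 at (0,3)
Step 4: ant0:(0,3)->W->(0,2) | ant1:(0,3)->W->(0,2) | ant2:(0,2)->E->(0,3)
  grid max=9 at (0,3)
Step 5: ant0:(0,2)->E->(0,3) | ant1:(0,2)->E->(0,3) | ant2:(0,3)->W->(0,2)
  grid max=12 at (0,3)
Step 6: ant0:(0,3)->W->(0,2) | ant1:(0,3)->W->(0,2) | ant2:(0,2)->E->(0,3)
  grid max=13 at (0,3)
Final grid:
  0 0 12 13
  0 0 0 0
  0 0 0 0
  0 0 0 0
Max pheromone 13 at (0,3)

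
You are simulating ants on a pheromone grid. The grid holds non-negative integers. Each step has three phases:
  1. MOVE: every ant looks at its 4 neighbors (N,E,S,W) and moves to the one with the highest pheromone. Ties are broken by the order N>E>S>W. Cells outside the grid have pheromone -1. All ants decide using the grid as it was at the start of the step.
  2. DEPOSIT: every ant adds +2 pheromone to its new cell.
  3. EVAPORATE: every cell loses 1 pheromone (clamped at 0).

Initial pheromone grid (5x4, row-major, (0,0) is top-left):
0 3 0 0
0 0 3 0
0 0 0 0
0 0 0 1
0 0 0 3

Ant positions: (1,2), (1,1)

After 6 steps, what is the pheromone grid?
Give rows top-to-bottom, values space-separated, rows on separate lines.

After step 1: ants at (0,2),(0,1)
  0 4 1 0
  0 0 2 0
  0 0 0 0
  0 0 0 0
  0 0 0 2
After step 2: ants at (0,1),(0,2)
  0 5 2 0
  0 0 1 0
  0 0 0 0
  0 0 0 0
  0 0 0 1
After step 3: ants at (0,2),(0,1)
  0 6 3 0
  0 0 0 0
  0 0 0 0
  0 0 0 0
  0 0 0 0
After step 4: ants at (0,1),(0,2)
  0 7 4 0
  0 0 0 0
  0 0 0 0
  0 0 0 0
  0 0 0 0
After step 5: ants at (0,2),(0,1)
  0 8 5 0
  0 0 0 0
  0 0 0 0
  0 0 0 0
  0 0 0 0
After step 6: ants at (0,1),(0,2)
  0 9 6 0
  0 0 0 0
  0 0 0 0
  0 0 0 0
  0 0 0 0

0 9 6 0
0 0 0 0
0 0 0 0
0 0 0 0
0 0 0 0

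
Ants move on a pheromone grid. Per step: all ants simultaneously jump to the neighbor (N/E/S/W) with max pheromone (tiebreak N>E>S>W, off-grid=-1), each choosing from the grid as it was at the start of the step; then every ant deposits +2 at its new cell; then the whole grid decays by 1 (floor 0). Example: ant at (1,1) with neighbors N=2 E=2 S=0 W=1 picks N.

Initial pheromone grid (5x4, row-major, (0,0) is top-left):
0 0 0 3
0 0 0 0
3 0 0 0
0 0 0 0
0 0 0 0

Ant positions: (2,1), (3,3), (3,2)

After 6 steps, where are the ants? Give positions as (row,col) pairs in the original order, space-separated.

Step 1: ant0:(2,1)->W->(2,0) | ant1:(3,3)->N->(2,3) | ant2:(3,2)->N->(2,2)
  grid max=4 at (2,0)
Step 2: ant0:(2,0)->N->(1,0) | ant1:(2,3)->W->(2,2) | ant2:(2,2)->E->(2,3)
  grid max=3 at (2,0)
Step 3: ant0:(1,0)->S->(2,0) | ant1:(2,2)->E->(2,3) | ant2:(2,3)->W->(2,2)
  grid max=4 at (2,0)
Step 4: ant0:(2,0)->N->(1,0) | ant1:(2,3)->W->(2,2) | ant2:(2,2)->E->(2,3)
  grid max=4 at (2,2)
Step 5: ant0:(1,0)->S->(2,0) | ant1:(2,2)->E->(2,3) | ant2:(2,3)->W->(2,2)
  grid max=5 at (2,2)
Step 6: ant0:(2,0)->N->(1,0) | ant1:(2,3)->W->(2,2) | ant2:(2,2)->E->(2,3)
  grid max=6 at (2,2)

(1,0) (2,2) (2,3)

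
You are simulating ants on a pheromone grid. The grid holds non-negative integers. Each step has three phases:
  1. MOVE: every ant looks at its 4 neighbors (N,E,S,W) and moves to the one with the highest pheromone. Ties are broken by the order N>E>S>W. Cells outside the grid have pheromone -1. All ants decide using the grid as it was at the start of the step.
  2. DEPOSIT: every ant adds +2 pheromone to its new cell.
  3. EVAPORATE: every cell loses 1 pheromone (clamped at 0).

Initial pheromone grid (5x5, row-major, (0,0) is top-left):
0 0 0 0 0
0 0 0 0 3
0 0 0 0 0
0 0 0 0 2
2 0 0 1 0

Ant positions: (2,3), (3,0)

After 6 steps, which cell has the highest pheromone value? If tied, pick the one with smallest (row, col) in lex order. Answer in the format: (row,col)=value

Step 1: ant0:(2,3)->N->(1,3) | ant1:(3,0)->S->(4,0)
  grid max=3 at (4,0)
Step 2: ant0:(1,3)->E->(1,4) | ant1:(4,0)->N->(3,0)
  grid max=3 at (1,4)
Step 3: ant0:(1,4)->N->(0,4) | ant1:(3,0)->S->(4,0)
  grid max=3 at (4,0)
Step 4: ant0:(0,4)->S->(1,4) | ant1:(4,0)->N->(3,0)
  grid max=3 at (1,4)
Step 5: ant0:(1,4)->N->(0,4) | ant1:(3,0)->S->(4,0)
  grid max=3 at (4,0)
Step 6: ant0:(0,4)->S->(1,4) | ant1:(4,0)->N->(3,0)
  grid max=3 at (1,4)
Final grid:
  0 0 0 0 0
  0 0 0 0 3
  0 0 0 0 0
  1 0 0 0 0
  2 0 0 0 0
Max pheromone 3 at (1,4)

Answer: (1,4)=3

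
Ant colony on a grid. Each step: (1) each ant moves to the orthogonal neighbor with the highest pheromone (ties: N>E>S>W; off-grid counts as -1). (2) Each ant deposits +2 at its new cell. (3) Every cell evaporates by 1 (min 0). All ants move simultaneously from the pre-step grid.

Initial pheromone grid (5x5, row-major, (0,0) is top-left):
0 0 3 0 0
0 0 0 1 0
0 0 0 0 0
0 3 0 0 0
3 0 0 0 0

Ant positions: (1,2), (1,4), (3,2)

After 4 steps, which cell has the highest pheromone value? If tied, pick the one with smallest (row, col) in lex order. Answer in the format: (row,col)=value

Answer: (0,2)=5

Derivation:
Step 1: ant0:(1,2)->N->(0,2) | ant1:(1,4)->W->(1,3) | ant2:(3,2)->W->(3,1)
  grid max=4 at (0,2)
Step 2: ant0:(0,2)->E->(0,3) | ant1:(1,3)->N->(0,3) | ant2:(3,1)->N->(2,1)
  grid max=3 at (0,2)
Step 3: ant0:(0,3)->W->(0,2) | ant1:(0,3)->W->(0,2) | ant2:(2,1)->S->(3,1)
  grid max=6 at (0,2)
Step 4: ant0:(0,2)->E->(0,3) | ant1:(0,2)->E->(0,3) | ant2:(3,1)->N->(2,1)
  grid max=5 at (0,2)
Final grid:
  0 0 5 5 0
  0 0 0 0 0
  0 1 0 0 0
  0 3 0 0 0
  0 0 0 0 0
Max pheromone 5 at (0,2)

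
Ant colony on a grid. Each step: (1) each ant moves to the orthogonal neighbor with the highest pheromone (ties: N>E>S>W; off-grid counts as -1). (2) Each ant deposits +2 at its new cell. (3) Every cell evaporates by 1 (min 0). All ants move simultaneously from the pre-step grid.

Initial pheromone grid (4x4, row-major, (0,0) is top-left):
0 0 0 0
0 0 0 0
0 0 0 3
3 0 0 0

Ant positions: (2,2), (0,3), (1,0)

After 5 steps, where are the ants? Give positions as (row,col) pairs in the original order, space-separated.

Step 1: ant0:(2,2)->E->(2,3) | ant1:(0,3)->S->(1,3) | ant2:(1,0)->N->(0,0)
  grid max=4 at (2,3)
Step 2: ant0:(2,3)->N->(1,3) | ant1:(1,3)->S->(2,3) | ant2:(0,0)->E->(0,1)
  grid max=5 at (2,3)
Step 3: ant0:(1,3)->S->(2,3) | ant1:(2,3)->N->(1,3) | ant2:(0,1)->E->(0,2)
  grid max=6 at (2,3)
Step 4: ant0:(2,3)->N->(1,3) | ant1:(1,3)->S->(2,3) | ant2:(0,2)->E->(0,3)
  grid max=7 at (2,3)
Step 5: ant0:(1,3)->S->(2,3) | ant1:(2,3)->N->(1,3) | ant2:(0,3)->S->(1,3)
  grid max=8 at (2,3)

(2,3) (1,3) (1,3)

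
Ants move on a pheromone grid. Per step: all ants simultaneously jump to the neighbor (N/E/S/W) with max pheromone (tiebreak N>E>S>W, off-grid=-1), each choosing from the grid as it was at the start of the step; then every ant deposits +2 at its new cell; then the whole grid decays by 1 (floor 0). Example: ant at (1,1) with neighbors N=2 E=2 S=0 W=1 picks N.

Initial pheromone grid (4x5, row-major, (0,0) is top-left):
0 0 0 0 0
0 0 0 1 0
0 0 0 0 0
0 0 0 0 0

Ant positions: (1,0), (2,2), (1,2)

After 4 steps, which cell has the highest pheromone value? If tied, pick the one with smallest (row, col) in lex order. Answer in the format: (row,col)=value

Answer: (1,2)=6

Derivation:
Step 1: ant0:(1,0)->N->(0,0) | ant1:(2,2)->N->(1,2) | ant2:(1,2)->E->(1,3)
  grid max=2 at (1,3)
Step 2: ant0:(0,0)->E->(0,1) | ant1:(1,2)->E->(1,3) | ant2:(1,3)->W->(1,2)
  grid max=3 at (1,3)
Step 3: ant0:(0,1)->E->(0,2) | ant1:(1,3)->W->(1,2) | ant2:(1,2)->E->(1,3)
  grid max=4 at (1,3)
Step 4: ant0:(0,2)->S->(1,2) | ant1:(1,2)->E->(1,3) | ant2:(1,3)->W->(1,2)
  grid max=6 at (1,2)
Final grid:
  0 0 0 0 0
  0 0 6 5 0
  0 0 0 0 0
  0 0 0 0 0
Max pheromone 6 at (1,2)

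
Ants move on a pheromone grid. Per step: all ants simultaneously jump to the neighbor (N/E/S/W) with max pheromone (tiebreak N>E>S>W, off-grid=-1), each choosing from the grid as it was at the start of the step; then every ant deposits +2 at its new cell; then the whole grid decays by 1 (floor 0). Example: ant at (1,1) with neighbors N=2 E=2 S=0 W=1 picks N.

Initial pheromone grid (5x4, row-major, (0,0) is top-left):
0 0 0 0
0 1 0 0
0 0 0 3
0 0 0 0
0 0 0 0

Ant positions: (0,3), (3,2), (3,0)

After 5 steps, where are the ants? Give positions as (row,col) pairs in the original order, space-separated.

Step 1: ant0:(0,3)->S->(1,3) | ant1:(3,2)->N->(2,2) | ant2:(3,0)->N->(2,0)
  grid max=2 at (2,3)
Step 2: ant0:(1,3)->S->(2,3) | ant1:(2,2)->E->(2,3) | ant2:(2,0)->N->(1,0)
  grid max=5 at (2,3)
Step 3: ant0:(2,3)->N->(1,3) | ant1:(2,3)->N->(1,3) | ant2:(1,0)->N->(0,0)
  grid max=4 at (2,3)
Step 4: ant0:(1,3)->S->(2,3) | ant1:(1,3)->S->(2,3) | ant2:(0,0)->E->(0,1)
  grid max=7 at (2,3)
Step 5: ant0:(2,3)->N->(1,3) | ant1:(2,3)->N->(1,3) | ant2:(0,1)->E->(0,2)
  grid max=6 at (2,3)

(1,3) (1,3) (0,2)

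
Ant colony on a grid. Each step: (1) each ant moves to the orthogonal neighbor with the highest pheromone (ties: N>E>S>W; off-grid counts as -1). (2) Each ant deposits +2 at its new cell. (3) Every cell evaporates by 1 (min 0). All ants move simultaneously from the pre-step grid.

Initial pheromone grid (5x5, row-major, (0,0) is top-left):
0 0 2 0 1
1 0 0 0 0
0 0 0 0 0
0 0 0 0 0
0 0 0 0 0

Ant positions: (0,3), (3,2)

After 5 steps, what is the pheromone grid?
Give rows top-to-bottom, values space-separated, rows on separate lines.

After step 1: ants at (0,2),(2,2)
  0 0 3 0 0
  0 0 0 0 0
  0 0 1 0 0
  0 0 0 0 0
  0 0 0 0 0
After step 2: ants at (0,3),(1,2)
  0 0 2 1 0
  0 0 1 0 0
  0 0 0 0 0
  0 0 0 0 0
  0 0 0 0 0
After step 3: ants at (0,2),(0,2)
  0 0 5 0 0
  0 0 0 0 0
  0 0 0 0 0
  0 0 0 0 0
  0 0 0 0 0
After step 4: ants at (0,3),(0,3)
  0 0 4 3 0
  0 0 0 0 0
  0 0 0 0 0
  0 0 0 0 0
  0 0 0 0 0
After step 5: ants at (0,2),(0,2)
  0 0 7 2 0
  0 0 0 0 0
  0 0 0 0 0
  0 0 0 0 0
  0 0 0 0 0

0 0 7 2 0
0 0 0 0 0
0 0 0 0 0
0 0 0 0 0
0 0 0 0 0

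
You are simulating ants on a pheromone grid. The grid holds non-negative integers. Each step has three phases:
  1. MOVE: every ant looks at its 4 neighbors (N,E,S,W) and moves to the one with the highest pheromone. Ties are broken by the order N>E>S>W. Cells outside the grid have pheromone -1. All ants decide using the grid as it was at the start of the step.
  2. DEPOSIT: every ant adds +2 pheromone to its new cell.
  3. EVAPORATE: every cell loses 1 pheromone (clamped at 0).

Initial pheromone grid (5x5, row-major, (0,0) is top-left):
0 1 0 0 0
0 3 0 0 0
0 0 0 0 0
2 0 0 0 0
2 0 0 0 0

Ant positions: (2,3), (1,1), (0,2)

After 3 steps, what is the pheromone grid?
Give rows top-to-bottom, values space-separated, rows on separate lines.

After step 1: ants at (1,3),(0,1),(0,1)
  0 4 0 0 0
  0 2 0 1 0
  0 0 0 0 0
  1 0 0 0 0
  1 0 0 0 0
After step 2: ants at (0,3),(1,1),(1,1)
  0 3 0 1 0
  0 5 0 0 0
  0 0 0 0 0
  0 0 0 0 0
  0 0 0 0 0
After step 3: ants at (0,4),(0,1),(0,1)
  0 6 0 0 1
  0 4 0 0 0
  0 0 0 0 0
  0 0 0 0 0
  0 0 0 0 0

0 6 0 0 1
0 4 0 0 0
0 0 0 0 0
0 0 0 0 0
0 0 0 0 0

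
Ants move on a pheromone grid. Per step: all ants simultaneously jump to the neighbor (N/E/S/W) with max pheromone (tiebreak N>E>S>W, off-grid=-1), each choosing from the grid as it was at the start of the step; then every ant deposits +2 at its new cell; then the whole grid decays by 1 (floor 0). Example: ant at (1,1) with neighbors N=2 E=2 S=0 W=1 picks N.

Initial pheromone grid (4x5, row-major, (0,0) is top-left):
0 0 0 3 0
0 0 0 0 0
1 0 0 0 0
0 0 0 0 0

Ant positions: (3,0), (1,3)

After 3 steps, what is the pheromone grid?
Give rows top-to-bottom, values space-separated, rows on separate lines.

After step 1: ants at (2,0),(0,3)
  0 0 0 4 0
  0 0 0 0 0
  2 0 0 0 0
  0 0 0 0 0
After step 2: ants at (1,0),(0,4)
  0 0 0 3 1
  1 0 0 0 0
  1 0 0 0 0
  0 0 0 0 0
After step 3: ants at (2,0),(0,3)
  0 0 0 4 0
  0 0 0 0 0
  2 0 0 0 0
  0 0 0 0 0

0 0 0 4 0
0 0 0 0 0
2 0 0 0 0
0 0 0 0 0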